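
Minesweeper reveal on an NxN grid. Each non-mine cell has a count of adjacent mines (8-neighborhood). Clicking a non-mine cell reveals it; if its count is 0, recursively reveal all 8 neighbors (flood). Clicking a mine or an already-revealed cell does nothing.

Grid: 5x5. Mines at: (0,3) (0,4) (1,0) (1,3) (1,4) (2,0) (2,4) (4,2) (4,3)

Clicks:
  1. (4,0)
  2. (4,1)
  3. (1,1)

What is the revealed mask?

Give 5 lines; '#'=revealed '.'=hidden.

Answer: .....
.#...
.....
##...
##...

Derivation:
Click 1 (4,0) count=0: revealed 4 new [(3,0) (3,1) (4,0) (4,1)] -> total=4
Click 2 (4,1) count=1: revealed 0 new [(none)] -> total=4
Click 3 (1,1) count=2: revealed 1 new [(1,1)] -> total=5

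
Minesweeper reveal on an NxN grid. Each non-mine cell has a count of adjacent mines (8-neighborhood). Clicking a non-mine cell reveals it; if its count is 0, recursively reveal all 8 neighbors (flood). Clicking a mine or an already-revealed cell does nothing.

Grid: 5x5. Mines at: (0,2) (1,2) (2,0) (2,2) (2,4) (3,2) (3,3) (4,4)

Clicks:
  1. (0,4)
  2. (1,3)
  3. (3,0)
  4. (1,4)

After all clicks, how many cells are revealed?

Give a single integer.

Answer: 5

Derivation:
Click 1 (0,4) count=0: revealed 4 new [(0,3) (0,4) (1,3) (1,4)] -> total=4
Click 2 (1,3) count=4: revealed 0 new [(none)] -> total=4
Click 3 (3,0) count=1: revealed 1 new [(3,0)] -> total=5
Click 4 (1,4) count=1: revealed 0 new [(none)] -> total=5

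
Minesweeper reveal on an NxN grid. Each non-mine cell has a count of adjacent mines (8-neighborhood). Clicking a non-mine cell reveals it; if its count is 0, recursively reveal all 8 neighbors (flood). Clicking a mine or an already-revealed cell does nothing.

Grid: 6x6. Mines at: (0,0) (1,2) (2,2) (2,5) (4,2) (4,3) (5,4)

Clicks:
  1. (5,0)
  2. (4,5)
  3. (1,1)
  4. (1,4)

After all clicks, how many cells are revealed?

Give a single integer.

Click 1 (5,0) count=0: revealed 10 new [(1,0) (1,1) (2,0) (2,1) (3,0) (3,1) (4,0) (4,1) (5,0) (5,1)] -> total=10
Click 2 (4,5) count=1: revealed 1 new [(4,5)] -> total=11
Click 3 (1,1) count=3: revealed 0 new [(none)] -> total=11
Click 4 (1,4) count=1: revealed 1 new [(1,4)] -> total=12

Answer: 12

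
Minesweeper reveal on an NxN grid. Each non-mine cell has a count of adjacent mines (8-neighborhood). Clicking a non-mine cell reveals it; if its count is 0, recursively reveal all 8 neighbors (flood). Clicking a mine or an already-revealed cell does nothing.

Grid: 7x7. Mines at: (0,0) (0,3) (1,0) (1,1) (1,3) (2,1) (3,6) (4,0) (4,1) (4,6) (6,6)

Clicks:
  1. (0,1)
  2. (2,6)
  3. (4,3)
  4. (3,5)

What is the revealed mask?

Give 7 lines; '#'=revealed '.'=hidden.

Click 1 (0,1) count=3: revealed 1 new [(0,1)] -> total=1
Click 2 (2,6) count=1: revealed 1 new [(2,6)] -> total=2
Click 3 (4,3) count=0: revealed 24 new [(2,2) (2,3) (2,4) (2,5) (3,2) (3,3) (3,4) (3,5) (4,2) (4,3) (4,4) (4,5) (5,0) (5,1) (5,2) (5,3) (5,4) (5,5) (6,0) (6,1) (6,2) (6,3) (6,4) (6,5)] -> total=26
Click 4 (3,5) count=2: revealed 0 new [(none)] -> total=26

Answer: .#.....
.......
..#####
..####.
..####.
######.
######.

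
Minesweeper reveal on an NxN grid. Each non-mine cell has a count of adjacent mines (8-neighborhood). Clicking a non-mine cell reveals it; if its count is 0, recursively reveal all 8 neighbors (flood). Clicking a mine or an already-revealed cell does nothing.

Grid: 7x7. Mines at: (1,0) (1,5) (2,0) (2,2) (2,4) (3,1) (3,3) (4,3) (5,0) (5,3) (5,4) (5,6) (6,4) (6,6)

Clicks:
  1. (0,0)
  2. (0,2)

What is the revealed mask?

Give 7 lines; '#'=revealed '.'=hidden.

Click 1 (0,0) count=1: revealed 1 new [(0,0)] -> total=1
Click 2 (0,2) count=0: revealed 8 new [(0,1) (0,2) (0,3) (0,4) (1,1) (1,2) (1,3) (1,4)] -> total=9

Answer: #####..
.####..
.......
.......
.......
.......
.......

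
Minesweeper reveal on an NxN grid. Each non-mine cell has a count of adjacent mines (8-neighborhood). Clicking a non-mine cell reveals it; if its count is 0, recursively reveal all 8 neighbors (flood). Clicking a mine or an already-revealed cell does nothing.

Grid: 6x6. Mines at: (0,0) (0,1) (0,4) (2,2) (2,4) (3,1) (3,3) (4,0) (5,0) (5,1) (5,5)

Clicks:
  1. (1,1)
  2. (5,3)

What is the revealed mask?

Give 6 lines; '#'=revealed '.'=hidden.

Answer: ......
.#....
......
......
..###.
..###.

Derivation:
Click 1 (1,1) count=3: revealed 1 new [(1,1)] -> total=1
Click 2 (5,3) count=0: revealed 6 new [(4,2) (4,3) (4,4) (5,2) (5,3) (5,4)] -> total=7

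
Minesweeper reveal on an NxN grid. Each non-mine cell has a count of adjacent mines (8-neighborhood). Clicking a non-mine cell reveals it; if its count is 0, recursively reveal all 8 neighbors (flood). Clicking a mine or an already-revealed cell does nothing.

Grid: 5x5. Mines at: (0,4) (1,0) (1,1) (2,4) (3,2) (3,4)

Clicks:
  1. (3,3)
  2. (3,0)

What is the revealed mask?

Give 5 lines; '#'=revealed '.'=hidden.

Click 1 (3,3) count=3: revealed 1 new [(3,3)] -> total=1
Click 2 (3,0) count=0: revealed 6 new [(2,0) (2,1) (3,0) (3,1) (4,0) (4,1)] -> total=7

Answer: .....
.....
##...
##.#.
##...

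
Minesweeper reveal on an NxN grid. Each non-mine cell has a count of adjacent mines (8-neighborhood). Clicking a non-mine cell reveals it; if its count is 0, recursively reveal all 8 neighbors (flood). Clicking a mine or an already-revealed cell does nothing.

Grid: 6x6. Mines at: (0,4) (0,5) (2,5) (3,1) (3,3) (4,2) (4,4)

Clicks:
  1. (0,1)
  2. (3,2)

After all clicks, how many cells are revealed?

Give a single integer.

Answer: 13

Derivation:
Click 1 (0,1) count=0: revealed 12 new [(0,0) (0,1) (0,2) (0,3) (1,0) (1,1) (1,2) (1,3) (2,0) (2,1) (2,2) (2,3)] -> total=12
Click 2 (3,2) count=3: revealed 1 new [(3,2)] -> total=13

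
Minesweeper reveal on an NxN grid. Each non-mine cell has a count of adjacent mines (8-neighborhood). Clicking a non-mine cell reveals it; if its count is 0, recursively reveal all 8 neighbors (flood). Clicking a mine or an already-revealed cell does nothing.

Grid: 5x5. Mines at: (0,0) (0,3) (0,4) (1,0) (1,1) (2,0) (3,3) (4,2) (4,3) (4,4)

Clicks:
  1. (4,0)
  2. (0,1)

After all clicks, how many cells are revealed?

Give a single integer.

Click 1 (4,0) count=0: revealed 4 new [(3,0) (3,1) (4,0) (4,1)] -> total=4
Click 2 (0,1) count=3: revealed 1 new [(0,1)] -> total=5

Answer: 5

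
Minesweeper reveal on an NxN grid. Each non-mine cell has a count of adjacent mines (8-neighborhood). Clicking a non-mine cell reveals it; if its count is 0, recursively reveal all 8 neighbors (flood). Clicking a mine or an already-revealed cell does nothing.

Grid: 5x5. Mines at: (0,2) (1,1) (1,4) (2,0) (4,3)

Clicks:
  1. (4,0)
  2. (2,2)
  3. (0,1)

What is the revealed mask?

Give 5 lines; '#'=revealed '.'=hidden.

Click 1 (4,0) count=0: revealed 6 new [(3,0) (3,1) (3,2) (4,0) (4,1) (4,2)] -> total=6
Click 2 (2,2) count=1: revealed 1 new [(2,2)] -> total=7
Click 3 (0,1) count=2: revealed 1 new [(0,1)] -> total=8

Answer: .#...
.....
..#..
###..
###..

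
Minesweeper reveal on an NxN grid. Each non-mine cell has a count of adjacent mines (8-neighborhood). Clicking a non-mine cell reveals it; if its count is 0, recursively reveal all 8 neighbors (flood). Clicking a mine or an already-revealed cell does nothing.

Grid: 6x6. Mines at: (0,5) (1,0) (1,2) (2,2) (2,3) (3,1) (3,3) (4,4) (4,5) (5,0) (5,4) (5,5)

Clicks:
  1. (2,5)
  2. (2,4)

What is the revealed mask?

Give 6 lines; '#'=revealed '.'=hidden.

Click 1 (2,5) count=0: revealed 6 new [(1,4) (1,5) (2,4) (2,5) (3,4) (3,5)] -> total=6
Click 2 (2,4) count=2: revealed 0 new [(none)] -> total=6

Answer: ......
....##
....##
....##
......
......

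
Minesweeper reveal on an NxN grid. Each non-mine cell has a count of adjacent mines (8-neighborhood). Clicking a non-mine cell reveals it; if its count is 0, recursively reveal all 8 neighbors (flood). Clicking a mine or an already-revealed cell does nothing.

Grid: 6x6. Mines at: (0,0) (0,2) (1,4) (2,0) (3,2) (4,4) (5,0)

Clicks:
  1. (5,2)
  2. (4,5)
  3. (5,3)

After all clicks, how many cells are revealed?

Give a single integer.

Click 1 (5,2) count=0: revealed 6 new [(4,1) (4,2) (4,3) (5,1) (5,2) (5,3)] -> total=6
Click 2 (4,5) count=1: revealed 1 new [(4,5)] -> total=7
Click 3 (5,3) count=1: revealed 0 new [(none)] -> total=7

Answer: 7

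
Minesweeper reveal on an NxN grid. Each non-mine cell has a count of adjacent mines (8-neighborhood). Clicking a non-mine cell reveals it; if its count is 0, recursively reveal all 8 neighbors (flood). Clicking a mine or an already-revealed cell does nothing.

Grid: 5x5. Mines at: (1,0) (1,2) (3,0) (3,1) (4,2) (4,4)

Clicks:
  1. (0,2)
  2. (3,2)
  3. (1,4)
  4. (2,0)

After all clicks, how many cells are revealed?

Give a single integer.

Click 1 (0,2) count=1: revealed 1 new [(0,2)] -> total=1
Click 2 (3,2) count=2: revealed 1 new [(3,2)] -> total=2
Click 3 (1,4) count=0: revealed 8 new [(0,3) (0,4) (1,3) (1,4) (2,3) (2,4) (3,3) (3,4)] -> total=10
Click 4 (2,0) count=3: revealed 1 new [(2,0)] -> total=11

Answer: 11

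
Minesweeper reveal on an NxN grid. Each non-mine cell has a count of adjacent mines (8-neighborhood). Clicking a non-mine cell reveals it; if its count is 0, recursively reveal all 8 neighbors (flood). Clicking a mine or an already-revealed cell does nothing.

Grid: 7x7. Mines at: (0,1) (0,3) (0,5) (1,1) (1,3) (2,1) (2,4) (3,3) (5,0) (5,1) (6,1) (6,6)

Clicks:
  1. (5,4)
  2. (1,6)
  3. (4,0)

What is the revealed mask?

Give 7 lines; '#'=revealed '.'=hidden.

Click 1 (5,4) count=0: revealed 21 new [(1,5) (1,6) (2,5) (2,6) (3,4) (3,5) (3,6) (4,2) (4,3) (4,4) (4,5) (4,6) (5,2) (5,3) (5,4) (5,5) (5,6) (6,2) (6,3) (6,4) (6,5)] -> total=21
Click 2 (1,6) count=1: revealed 0 new [(none)] -> total=21
Click 3 (4,0) count=2: revealed 1 new [(4,0)] -> total=22

Answer: .......
.....##
.....##
....###
#.#####
..#####
..####.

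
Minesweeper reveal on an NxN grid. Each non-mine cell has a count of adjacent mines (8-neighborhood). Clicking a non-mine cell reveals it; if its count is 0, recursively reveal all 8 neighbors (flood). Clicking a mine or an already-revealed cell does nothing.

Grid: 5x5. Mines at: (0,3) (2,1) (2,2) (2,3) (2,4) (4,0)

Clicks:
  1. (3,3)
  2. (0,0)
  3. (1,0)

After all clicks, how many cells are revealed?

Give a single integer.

Click 1 (3,3) count=3: revealed 1 new [(3,3)] -> total=1
Click 2 (0,0) count=0: revealed 6 new [(0,0) (0,1) (0,2) (1,0) (1,1) (1,2)] -> total=7
Click 3 (1,0) count=1: revealed 0 new [(none)] -> total=7

Answer: 7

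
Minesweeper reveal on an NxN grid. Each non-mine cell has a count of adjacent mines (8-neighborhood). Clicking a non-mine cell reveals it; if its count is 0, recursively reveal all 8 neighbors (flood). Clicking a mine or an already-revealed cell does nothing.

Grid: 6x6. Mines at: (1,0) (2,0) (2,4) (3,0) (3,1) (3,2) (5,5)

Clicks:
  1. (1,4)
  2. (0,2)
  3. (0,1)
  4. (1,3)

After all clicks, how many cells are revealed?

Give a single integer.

Answer: 13

Derivation:
Click 1 (1,4) count=1: revealed 1 new [(1,4)] -> total=1
Click 2 (0,2) count=0: revealed 12 new [(0,1) (0,2) (0,3) (0,4) (0,5) (1,1) (1,2) (1,3) (1,5) (2,1) (2,2) (2,3)] -> total=13
Click 3 (0,1) count=1: revealed 0 new [(none)] -> total=13
Click 4 (1,3) count=1: revealed 0 new [(none)] -> total=13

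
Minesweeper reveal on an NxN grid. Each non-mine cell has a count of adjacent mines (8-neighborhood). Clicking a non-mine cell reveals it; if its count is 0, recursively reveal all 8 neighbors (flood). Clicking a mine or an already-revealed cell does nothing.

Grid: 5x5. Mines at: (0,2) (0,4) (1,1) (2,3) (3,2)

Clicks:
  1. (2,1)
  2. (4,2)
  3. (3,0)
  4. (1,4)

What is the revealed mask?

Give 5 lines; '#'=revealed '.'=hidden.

Click 1 (2,1) count=2: revealed 1 new [(2,1)] -> total=1
Click 2 (4,2) count=1: revealed 1 new [(4,2)] -> total=2
Click 3 (3,0) count=0: revealed 5 new [(2,0) (3,0) (3,1) (4,0) (4,1)] -> total=7
Click 4 (1,4) count=2: revealed 1 new [(1,4)] -> total=8

Answer: .....
....#
##...
##...
###..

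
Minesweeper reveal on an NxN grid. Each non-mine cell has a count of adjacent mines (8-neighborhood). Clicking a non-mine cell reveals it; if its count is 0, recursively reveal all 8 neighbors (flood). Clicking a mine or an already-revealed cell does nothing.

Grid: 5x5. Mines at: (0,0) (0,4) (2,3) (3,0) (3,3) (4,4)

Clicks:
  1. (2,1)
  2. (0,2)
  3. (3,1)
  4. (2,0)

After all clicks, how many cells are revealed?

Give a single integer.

Answer: 9

Derivation:
Click 1 (2,1) count=1: revealed 1 new [(2,1)] -> total=1
Click 2 (0,2) count=0: revealed 6 new [(0,1) (0,2) (0,3) (1,1) (1,2) (1,3)] -> total=7
Click 3 (3,1) count=1: revealed 1 new [(3,1)] -> total=8
Click 4 (2,0) count=1: revealed 1 new [(2,0)] -> total=9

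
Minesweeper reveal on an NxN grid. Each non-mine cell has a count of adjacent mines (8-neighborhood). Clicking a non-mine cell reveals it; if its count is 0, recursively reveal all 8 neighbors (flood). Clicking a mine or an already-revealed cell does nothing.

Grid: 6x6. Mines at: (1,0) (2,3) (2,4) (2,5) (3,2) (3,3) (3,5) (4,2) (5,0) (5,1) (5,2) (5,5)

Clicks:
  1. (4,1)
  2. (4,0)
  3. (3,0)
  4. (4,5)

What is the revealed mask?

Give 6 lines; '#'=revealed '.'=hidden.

Answer: ......
......
##....
##....
##...#
......

Derivation:
Click 1 (4,1) count=5: revealed 1 new [(4,1)] -> total=1
Click 2 (4,0) count=2: revealed 1 new [(4,0)] -> total=2
Click 3 (3,0) count=0: revealed 4 new [(2,0) (2,1) (3,0) (3,1)] -> total=6
Click 4 (4,5) count=2: revealed 1 new [(4,5)] -> total=7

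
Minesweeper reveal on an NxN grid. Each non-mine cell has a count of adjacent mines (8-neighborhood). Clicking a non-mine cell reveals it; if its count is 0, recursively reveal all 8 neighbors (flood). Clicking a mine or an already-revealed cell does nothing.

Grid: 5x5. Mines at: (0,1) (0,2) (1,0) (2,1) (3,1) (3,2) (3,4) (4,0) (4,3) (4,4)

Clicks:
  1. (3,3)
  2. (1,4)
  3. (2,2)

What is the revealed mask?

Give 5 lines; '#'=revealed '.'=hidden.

Click 1 (3,3) count=4: revealed 1 new [(3,3)] -> total=1
Click 2 (1,4) count=0: revealed 6 new [(0,3) (0,4) (1,3) (1,4) (2,3) (2,4)] -> total=7
Click 3 (2,2) count=3: revealed 1 new [(2,2)] -> total=8

Answer: ...##
...##
..###
...#.
.....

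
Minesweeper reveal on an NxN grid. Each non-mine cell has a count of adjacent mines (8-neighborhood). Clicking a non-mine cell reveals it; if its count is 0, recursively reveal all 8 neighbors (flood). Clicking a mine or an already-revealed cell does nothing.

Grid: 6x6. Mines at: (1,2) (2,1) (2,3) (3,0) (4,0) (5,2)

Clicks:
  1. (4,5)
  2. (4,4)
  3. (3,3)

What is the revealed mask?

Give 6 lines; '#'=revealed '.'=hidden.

Answer: ...###
...###
....##
...###
...###
...###

Derivation:
Click 1 (4,5) count=0: revealed 17 new [(0,3) (0,4) (0,5) (1,3) (1,4) (1,5) (2,4) (2,5) (3,3) (3,4) (3,5) (4,3) (4,4) (4,5) (5,3) (5,4) (5,5)] -> total=17
Click 2 (4,4) count=0: revealed 0 new [(none)] -> total=17
Click 3 (3,3) count=1: revealed 0 new [(none)] -> total=17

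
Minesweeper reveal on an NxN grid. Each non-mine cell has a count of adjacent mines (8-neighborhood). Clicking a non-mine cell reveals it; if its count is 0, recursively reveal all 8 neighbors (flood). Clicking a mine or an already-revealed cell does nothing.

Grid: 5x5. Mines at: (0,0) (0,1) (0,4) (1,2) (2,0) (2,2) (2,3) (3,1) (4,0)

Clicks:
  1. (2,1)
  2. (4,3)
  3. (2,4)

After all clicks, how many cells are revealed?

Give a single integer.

Answer: 8

Derivation:
Click 1 (2,1) count=4: revealed 1 new [(2,1)] -> total=1
Click 2 (4,3) count=0: revealed 6 new [(3,2) (3,3) (3,4) (4,2) (4,3) (4,4)] -> total=7
Click 3 (2,4) count=1: revealed 1 new [(2,4)] -> total=8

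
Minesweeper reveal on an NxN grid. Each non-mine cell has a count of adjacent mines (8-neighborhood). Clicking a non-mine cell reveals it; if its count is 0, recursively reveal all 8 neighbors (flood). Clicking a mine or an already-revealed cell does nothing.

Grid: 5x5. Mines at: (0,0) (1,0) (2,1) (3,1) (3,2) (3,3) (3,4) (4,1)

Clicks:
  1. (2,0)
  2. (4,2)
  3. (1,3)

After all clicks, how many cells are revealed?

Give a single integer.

Click 1 (2,0) count=3: revealed 1 new [(2,0)] -> total=1
Click 2 (4,2) count=4: revealed 1 new [(4,2)] -> total=2
Click 3 (1,3) count=0: revealed 11 new [(0,1) (0,2) (0,3) (0,4) (1,1) (1,2) (1,3) (1,4) (2,2) (2,3) (2,4)] -> total=13

Answer: 13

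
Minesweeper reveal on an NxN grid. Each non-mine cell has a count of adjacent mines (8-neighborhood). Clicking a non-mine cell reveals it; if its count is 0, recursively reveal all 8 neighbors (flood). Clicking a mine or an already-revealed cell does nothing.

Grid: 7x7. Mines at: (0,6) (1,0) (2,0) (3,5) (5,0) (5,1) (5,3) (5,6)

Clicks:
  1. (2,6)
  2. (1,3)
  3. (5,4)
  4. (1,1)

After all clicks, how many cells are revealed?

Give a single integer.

Click 1 (2,6) count=1: revealed 1 new [(2,6)] -> total=1
Click 2 (1,3) count=0: revealed 23 new [(0,1) (0,2) (0,3) (0,4) (0,5) (1,1) (1,2) (1,3) (1,4) (1,5) (2,1) (2,2) (2,3) (2,4) (2,5) (3,1) (3,2) (3,3) (3,4) (4,1) (4,2) (4,3) (4,4)] -> total=24
Click 3 (5,4) count=1: revealed 1 new [(5,4)] -> total=25
Click 4 (1,1) count=2: revealed 0 new [(none)] -> total=25

Answer: 25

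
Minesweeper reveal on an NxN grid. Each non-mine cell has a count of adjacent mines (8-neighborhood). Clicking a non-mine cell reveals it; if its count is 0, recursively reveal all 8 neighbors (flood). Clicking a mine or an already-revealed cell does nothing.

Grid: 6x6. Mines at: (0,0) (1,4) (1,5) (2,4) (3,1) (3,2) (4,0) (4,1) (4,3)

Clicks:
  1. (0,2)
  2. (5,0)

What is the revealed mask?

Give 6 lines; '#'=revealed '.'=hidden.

Click 1 (0,2) count=0: revealed 9 new [(0,1) (0,2) (0,3) (1,1) (1,2) (1,3) (2,1) (2,2) (2,3)] -> total=9
Click 2 (5,0) count=2: revealed 1 new [(5,0)] -> total=10

Answer: .###..
.###..
.###..
......
......
#.....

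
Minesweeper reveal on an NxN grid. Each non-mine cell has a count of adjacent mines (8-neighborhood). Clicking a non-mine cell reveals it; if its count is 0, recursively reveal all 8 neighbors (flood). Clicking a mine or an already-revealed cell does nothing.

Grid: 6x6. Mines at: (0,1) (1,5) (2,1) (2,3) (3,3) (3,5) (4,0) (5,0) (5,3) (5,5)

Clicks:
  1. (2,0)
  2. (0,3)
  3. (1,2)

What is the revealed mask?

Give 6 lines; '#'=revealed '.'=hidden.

Click 1 (2,0) count=1: revealed 1 new [(2,0)] -> total=1
Click 2 (0,3) count=0: revealed 6 new [(0,2) (0,3) (0,4) (1,2) (1,3) (1,4)] -> total=7
Click 3 (1,2) count=3: revealed 0 new [(none)] -> total=7

Answer: ..###.
..###.
#.....
......
......
......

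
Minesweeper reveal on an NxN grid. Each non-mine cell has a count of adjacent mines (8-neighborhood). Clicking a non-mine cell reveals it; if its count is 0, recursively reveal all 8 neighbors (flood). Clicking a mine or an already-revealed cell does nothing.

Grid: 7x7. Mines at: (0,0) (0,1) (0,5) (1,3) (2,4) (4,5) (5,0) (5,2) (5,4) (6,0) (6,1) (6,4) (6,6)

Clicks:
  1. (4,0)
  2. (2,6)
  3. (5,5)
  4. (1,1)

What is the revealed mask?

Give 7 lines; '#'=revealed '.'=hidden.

Click 1 (4,0) count=1: revealed 1 new [(4,0)] -> total=1
Click 2 (2,6) count=0: revealed 6 new [(1,5) (1,6) (2,5) (2,6) (3,5) (3,6)] -> total=7
Click 3 (5,5) count=4: revealed 1 new [(5,5)] -> total=8
Click 4 (1,1) count=2: revealed 1 new [(1,1)] -> total=9

Answer: .......
.#...##
.....##
.....##
#......
.....#.
.......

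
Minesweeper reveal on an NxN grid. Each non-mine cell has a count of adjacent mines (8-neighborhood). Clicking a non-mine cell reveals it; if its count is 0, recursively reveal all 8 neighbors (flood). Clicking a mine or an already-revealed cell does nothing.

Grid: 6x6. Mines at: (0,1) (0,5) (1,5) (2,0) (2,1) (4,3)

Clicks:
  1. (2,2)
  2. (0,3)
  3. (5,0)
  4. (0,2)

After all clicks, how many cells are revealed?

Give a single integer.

Answer: 20

Derivation:
Click 1 (2,2) count=1: revealed 1 new [(2,2)] -> total=1
Click 2 (0,3) count=0: revealed 11 new [(0,2) (0,3) (0,4) (1,2) (1,3) (1,4) (2,3) (2,4) (3,2) (3,3) (3,4)] -> total=12
Click 3 (5,0) count=0: revealed 8 new [(3,0) (3,1) (4,0) (4,1) (4,2) (5,0) (5,1) (5,2)] -> total=20
Click 4 (0,2) count=1: revealed 0 new [(none)] -> total=20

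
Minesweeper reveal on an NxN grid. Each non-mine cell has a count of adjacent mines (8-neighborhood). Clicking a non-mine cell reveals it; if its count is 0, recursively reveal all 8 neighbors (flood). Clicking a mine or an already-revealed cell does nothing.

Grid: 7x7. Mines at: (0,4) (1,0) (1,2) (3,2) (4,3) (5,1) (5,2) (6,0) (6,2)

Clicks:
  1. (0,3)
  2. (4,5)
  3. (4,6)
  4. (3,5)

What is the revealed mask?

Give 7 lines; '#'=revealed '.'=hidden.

Click 1 (0,3) count=2: revealed 1 new [(0,3)] -> total=1
Click 2 (4,5) count=0: revealed 25 new [(0,5) (0,6) (1,3) (1,4) (1,5) (1,6) (2,3) (2,4) (2,5) (2,6) (3,3) (3,4) (3,5) (3,6) (4,4) (4,5) (4,6) (5,3) (5,4) (5,5) (5,6) (6,3) (6,4) (6,5) (6,6)] -> total=26
Click 3 (4,6) count=0: revealed 0 new [(none)] -> total=26
Click 4 (3,5) count=0: revealed 0 new [(none)] -> total=26

Answer: ...#.##
...####
...####
...####
....###
...####
...####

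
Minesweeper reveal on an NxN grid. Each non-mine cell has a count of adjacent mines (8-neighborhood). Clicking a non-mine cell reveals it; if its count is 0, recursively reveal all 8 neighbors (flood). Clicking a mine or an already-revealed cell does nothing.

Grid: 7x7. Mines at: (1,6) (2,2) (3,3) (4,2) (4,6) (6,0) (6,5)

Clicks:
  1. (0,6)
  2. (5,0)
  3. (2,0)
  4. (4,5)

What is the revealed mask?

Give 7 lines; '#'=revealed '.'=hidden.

Answer: #######
######.
##.###.
##.....
##...#.
##.....
.......

Derivation:
Click 1 (0,6) count=1: revealed 1 new [(0,6)] -> total=1
Click 2 (5,0) count=1: revealed 1 new [(5,0)] -> total=2
Click 3 (2,0) count=0: revealed 22 new [(0,0) (0,1) (0,2) (0,3) (0,4) (0,5) (1,0) (1,1) (1,2) (1,3) (1,4) (1,5) (2,0) (2,1) (2,3) (2,4) (2,5) (3,0) (3,1) (4,0) (4,1) (5,1)] -> total=24
Click 4 (4,5) count=1: revealed 1 new [(4,5)] -> total=25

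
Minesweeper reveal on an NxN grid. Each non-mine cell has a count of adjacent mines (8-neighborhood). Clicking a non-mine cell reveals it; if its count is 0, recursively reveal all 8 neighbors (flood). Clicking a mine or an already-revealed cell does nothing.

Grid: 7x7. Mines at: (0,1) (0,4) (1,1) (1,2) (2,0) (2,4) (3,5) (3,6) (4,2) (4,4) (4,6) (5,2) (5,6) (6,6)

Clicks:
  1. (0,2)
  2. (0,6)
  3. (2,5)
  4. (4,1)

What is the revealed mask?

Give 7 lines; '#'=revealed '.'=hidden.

Click 1 (0,2) count=3: revealed 1 new [(0,2)] -> total=1
Click 2 (0,6) count=0: revealed 6 new [(0,5) (0,6) (1,5) (1,6) (2,5) (2,6)] -> total=7
Click 3 (2,5) count=3: revealed 0 new [(none)] -> total=7
Click 4 (4,1) count=2: revealed 1 new [(4,1)] -> total=8

Answer: ..#..##
.....##
.....##
.......
.#.....
.......
.......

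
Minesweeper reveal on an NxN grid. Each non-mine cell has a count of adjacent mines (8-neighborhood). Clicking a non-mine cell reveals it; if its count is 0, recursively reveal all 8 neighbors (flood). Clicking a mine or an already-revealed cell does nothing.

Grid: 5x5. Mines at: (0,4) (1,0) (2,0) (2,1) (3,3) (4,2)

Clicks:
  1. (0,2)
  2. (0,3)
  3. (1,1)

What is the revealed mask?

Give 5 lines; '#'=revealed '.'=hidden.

Answer: .###.
.###.
.....
.....
.....

Derivation:
Click 1 (0,2) count=0: revealed 6 new [(0,1) (0,2) (0,3) (1,1) (1,2) (1,3)] -> total=6
Click 2 (0,3) count=1: revealed 0 new [(none)] -> total=6
Click 3 (1,1) count=3: revealed 0 new [(none)] -> total=6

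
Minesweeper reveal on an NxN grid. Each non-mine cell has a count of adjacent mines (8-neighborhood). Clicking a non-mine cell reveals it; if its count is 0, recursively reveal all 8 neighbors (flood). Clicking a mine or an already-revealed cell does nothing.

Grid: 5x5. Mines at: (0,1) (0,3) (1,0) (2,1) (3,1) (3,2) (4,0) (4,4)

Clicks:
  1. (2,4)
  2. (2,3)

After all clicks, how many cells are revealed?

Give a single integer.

Answer: 6

Derivation:
Click 1 (2,4) count=0: revealed 6 new [(1,3) (1,4) (2,3) (2,4) (3,3) (3,4)] -> total=6
Click 2 (2,3) count=1: revealed 0 new [(none)] -> total=6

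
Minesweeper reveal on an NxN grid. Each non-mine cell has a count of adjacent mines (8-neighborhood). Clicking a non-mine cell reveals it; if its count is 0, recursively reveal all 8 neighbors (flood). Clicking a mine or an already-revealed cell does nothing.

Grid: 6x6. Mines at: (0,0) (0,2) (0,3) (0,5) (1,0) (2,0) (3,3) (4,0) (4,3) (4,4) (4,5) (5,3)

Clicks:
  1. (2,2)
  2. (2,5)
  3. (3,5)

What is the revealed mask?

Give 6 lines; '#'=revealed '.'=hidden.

Answer: ......
....##
..#.##
....##
......
......

Derivation:
Click 1 (2,2) count=1: revealed 1 new [(2,2)] -> total=1
Click 2 (2,5) count=0: revealed 6 new [(1,4) (1,5) (2,4) (2,5) (3,4) (3,5)] -> total=7
Click 3 (3,5) count=2: revealed 0 new [(none)] -> total=7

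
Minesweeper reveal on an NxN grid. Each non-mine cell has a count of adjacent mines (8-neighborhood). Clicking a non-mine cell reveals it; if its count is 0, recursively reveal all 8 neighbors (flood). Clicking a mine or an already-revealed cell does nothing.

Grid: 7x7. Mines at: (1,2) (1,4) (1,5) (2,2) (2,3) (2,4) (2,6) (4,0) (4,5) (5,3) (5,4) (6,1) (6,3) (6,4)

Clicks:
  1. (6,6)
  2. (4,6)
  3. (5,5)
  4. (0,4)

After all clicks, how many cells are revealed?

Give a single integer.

Click 1 (6,6) count=0: revealed 4 new [(5,5) (5,6) (6,5) (6,6)] -> total=4
Click 2 (4,6) count=1: revealed 1 new [(4,6)] -> total=5
Click 3 (5,5) count=3: revealed 0 new [(none)] -> total=5
Click 4 (0,4) count=2: revealed 1 new [(0,4)] -> total=6

Answer: 6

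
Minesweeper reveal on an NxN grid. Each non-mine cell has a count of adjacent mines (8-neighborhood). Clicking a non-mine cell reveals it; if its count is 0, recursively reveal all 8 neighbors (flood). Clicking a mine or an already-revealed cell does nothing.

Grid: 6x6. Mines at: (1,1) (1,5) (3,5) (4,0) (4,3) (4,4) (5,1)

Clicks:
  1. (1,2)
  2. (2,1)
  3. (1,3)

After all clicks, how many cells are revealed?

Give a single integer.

Click 1 (1,2) count=1: revealed 1 new [(1,2)] -> total=1
Click 2 (2,1) count=1: revealed 1 new [(2,1)] -> total=2
Click 3 (1,3) count=0: revealed 11 new [(0,2) (0,3) (0,4) (1,3) (1,4) (2,2) (2,3) (2,4) (3,2) (3,3) (3,4)] -> total=13

Answer: 13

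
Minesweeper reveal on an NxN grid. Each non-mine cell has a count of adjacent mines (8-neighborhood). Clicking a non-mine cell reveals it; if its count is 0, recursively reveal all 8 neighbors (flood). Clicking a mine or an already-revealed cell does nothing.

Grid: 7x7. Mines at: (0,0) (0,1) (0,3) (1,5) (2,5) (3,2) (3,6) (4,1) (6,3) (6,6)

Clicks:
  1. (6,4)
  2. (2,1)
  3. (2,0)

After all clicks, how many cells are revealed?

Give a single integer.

Click 1 (6,4) count=1: revealed 1 new [(6,4)] -> total=1
Click 2 (2,1) count=1: revealed 1 new [(2,1)] -> total=2
Click 3 (2,0) count=0: revealed 5 new [(1,0) (1,1) (2,0) (3,0) (3,1)] -> total=7

Answer: 7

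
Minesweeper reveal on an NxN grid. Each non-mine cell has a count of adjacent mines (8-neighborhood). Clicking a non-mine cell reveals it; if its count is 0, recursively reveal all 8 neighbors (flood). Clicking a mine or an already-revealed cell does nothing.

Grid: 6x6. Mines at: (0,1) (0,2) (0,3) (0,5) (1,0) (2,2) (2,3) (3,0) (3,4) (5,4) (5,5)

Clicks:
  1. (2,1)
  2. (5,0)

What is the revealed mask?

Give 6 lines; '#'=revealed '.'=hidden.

Answer: ......
......
.#....
.###..
####..
####..

Derivation:
Click 1 (2,1) count=3: revealed 1 new [(2,1)] -> total=1
Click 2 (5,0) count=0: revealed 11 new [(3,1) (3,2) (3,3) (4,0) (4,1) (4,2) (4,3) (5,0) (5,1) (5,2) (5,3)] -> total=12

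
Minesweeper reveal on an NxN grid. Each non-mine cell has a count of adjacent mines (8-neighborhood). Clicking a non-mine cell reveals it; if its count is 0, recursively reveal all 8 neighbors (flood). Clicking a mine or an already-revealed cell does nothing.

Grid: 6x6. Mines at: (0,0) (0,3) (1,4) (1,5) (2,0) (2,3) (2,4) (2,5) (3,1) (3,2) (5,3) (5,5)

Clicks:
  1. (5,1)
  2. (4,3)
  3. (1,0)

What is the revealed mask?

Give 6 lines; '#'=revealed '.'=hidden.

Click 1 (5,1) count=0: revealed 6 new [(4,0) (4,1) (4,2) (5,0) (5,1) (5,2)] -> total=6
Click 2 (4,3) count=2: revealed 1 new [(4,3)] -> total=7
Click 3 (1,0) count=2: revealed 1 new [(1,0)] -> total=8

Answer: ......
#.....
......
......
####..
###...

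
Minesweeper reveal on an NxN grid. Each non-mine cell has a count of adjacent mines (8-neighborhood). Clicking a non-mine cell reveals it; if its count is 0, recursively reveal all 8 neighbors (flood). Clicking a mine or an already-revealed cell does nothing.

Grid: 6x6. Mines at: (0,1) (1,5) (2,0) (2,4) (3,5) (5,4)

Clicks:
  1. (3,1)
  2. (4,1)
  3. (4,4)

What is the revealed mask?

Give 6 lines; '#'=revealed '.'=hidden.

Click 1 (3,1) count=1: revealed 1 new [(3,1)] -> total=1
Click 2 (4,1) count=0: revealed 17 new [(1,1) (1,2) (1,3) (2,1) (2,2) (2,3) (3,0) (3,2) (3,3) (4,0) (4,1) (4,2) (4,3) (5,0) (5,1) (5,2) (5,3)] -> total=18
Click 3 (4,4) count=2: revealed 1 new [(4,4)] -> total=19

Answer: ......
.###..
.###..
####..
#####.
####..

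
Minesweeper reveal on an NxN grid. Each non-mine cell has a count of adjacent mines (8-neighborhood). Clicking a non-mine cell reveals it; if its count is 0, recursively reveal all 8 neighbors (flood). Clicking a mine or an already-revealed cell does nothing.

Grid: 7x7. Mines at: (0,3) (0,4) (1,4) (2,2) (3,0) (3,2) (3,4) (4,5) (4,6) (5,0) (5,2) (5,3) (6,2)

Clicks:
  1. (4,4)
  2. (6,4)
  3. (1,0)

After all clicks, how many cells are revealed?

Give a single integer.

Click 1 (4,4) count=3: revealed 1 new [(4,4)] -> total=1
Click 2 (6,4) count=1: revealed 1 new [(6,4)] -> total=2
Click 3 (1,0) count=0: revealed 8 new [(0,0) (0,1) (0,2) (1,0) (1,1) (1,2) (2,0) (2,1)] -> total=10

Answer: 10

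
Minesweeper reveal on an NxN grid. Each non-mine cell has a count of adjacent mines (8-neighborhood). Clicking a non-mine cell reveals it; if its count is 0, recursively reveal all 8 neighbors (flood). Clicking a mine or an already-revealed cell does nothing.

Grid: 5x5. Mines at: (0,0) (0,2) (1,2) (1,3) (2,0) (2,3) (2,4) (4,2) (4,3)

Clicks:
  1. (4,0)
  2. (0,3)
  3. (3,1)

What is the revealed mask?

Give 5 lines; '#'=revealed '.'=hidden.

Answer: ...#.
.....
.....
##...
##...

Derivation:
Click 1 (4,0) count=0: revealed 4 new [(3,0) (3,1) (4,0) (4,1)] -> total=4
Click 2 (0,3) count=3: revealed 1 new [(0,3)] -> total=5
Click 3 (3,1) count=2: revealed 0 new [(none)] -> total=5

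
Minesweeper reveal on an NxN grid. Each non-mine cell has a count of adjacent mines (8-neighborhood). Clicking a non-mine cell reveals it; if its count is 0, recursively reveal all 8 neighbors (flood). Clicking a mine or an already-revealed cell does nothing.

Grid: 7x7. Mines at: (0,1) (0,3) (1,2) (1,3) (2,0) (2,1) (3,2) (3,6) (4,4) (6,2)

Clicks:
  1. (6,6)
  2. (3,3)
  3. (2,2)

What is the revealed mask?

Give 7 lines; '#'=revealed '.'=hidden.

Answer: .......
.......
..#....
...#...
.....##
...####
...####

Derivation:
Click 1 (6,6) count=0: revealed 10 new [(4,5) (4,6) (5,3) (5,4) (5,5) (5,6) (6,3) (6,4) (6,5) (6,6)] -> total=10
Click 2 (3,3) count=2: revealed 1 new [(3,3)] -> total=11
Click 3 (2,2) count=4: revealed 1 new [(2,2)] -> total=12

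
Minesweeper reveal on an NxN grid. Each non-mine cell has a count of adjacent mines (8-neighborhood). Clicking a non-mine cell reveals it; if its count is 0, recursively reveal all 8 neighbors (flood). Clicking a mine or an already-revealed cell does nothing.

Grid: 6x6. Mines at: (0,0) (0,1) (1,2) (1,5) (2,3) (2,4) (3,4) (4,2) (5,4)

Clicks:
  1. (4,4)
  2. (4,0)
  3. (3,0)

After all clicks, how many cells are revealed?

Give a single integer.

Answer: 11

Derivation:
Click 1 (4,4) count=2: revealed 1 new [(4,4)] -> total=1
Click 2 (4,0) count=0: revealed 10 new [(1,0) (1,1) (2,0) (2,1) (3,0) (3,1) (4,0) (4,1) (5,0) (5,1)] -> total=11
Click 3 (3,0) count=0: revealed 0 new [(none)] -> total=11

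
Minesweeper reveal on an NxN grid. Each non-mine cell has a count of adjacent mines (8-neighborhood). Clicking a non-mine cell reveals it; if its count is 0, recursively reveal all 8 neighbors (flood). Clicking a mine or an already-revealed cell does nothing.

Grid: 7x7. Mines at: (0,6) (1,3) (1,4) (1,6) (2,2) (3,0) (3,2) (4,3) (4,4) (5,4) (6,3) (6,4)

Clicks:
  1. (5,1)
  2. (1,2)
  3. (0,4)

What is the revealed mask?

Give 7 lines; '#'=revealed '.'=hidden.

Click 1 (5,1) count=0: revealed 9 new [(4,0) (4,1) (4,2) (5,0) (5,1) (5,2) (6,0) (6,1) (6,2)] -> total=9
Click 2 (1,2) count=2: revealed 1 new [(1,2)] -> total=10
Click 3 (0,4) count=2: revealed 1 new [(0,4)] -> total=11

Answer: ....#..
..#....
.......
.......
###....
###....
###....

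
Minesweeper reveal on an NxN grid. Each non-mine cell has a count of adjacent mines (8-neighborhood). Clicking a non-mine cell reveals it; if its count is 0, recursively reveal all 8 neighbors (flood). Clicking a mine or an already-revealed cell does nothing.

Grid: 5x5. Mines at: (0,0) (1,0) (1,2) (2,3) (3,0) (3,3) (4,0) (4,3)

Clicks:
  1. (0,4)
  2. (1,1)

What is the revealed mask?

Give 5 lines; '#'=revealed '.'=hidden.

Click 1 (0,4) count=0: revealed 4 new [(0,3) (0,4) (1,3) (1,4)] -> total=4
Click 2 (1,1) count=3: revealed 1 new [(1,1)] -> total=5

Answer: ...##
.#.##
.....
.....
.....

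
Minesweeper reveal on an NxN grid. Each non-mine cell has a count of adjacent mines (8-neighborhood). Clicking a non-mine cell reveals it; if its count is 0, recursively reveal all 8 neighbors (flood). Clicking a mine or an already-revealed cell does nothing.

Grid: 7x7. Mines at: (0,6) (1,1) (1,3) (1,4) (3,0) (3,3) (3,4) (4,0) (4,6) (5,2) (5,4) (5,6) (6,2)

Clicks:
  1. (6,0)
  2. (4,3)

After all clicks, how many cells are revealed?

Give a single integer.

Click 1 (6,0) count=0: revealed 4 new [(5,0) (5,1) (6,0) (6,1)] -> total=4
Click 2 (4,3) count=4: revealed 1 new [(4,3)] -> total=5

Answer: 5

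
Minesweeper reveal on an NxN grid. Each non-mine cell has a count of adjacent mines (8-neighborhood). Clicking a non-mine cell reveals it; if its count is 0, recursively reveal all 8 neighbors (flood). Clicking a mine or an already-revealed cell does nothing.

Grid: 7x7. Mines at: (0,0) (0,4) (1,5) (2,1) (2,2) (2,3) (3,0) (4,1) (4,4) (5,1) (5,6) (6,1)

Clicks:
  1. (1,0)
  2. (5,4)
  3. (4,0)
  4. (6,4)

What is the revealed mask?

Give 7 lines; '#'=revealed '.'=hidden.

Click 1 (1,0) count=2: revealed 1 new [(1,0)] -> total=1
Click 2 (5,4) count=1: revealed 1 new [(5,4)] -> total=2
Click 3 (4,0) count=3: revealed 1 new [(4,0)] -> total=3
Click 4 (6,4) count=0: revealed 7 new [(5,2) (5,3) (5,5) (6,2) (6,3) (6,4) (6,5)] -> total=10

Answer: .......
#......
.......
.......
#......
..####.
..####.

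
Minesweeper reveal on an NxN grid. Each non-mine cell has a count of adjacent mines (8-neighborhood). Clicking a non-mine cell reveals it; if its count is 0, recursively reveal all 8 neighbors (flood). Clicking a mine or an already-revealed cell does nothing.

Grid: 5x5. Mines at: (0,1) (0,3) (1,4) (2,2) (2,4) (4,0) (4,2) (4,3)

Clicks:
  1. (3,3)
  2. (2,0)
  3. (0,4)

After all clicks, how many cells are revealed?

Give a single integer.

Click 1 (3,3) count=4: revealed 1 new [(3,3)] -> total=1
Click 2 (2,0) count=0: revealed 6 new [(1,0) (1,1) (2,0) (2,1) (3,0) (3,1)] -> total=7
Click 3 (0,4) count=2: revealed 1 new [(0,4)] -> total=8

Answer: 8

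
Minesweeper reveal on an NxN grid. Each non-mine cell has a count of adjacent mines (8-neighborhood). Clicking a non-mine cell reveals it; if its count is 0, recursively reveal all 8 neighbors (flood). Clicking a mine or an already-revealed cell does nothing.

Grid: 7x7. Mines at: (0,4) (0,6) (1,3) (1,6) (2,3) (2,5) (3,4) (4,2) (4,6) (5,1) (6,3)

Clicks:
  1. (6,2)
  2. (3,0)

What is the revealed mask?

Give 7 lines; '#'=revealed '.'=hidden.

Answer: ###....
###....
###....
###....
##.....
.......
..#....

Derivation:
Click 1 (6,2) count=2: revealed 1 new [(6,2)] -> total=1
Click 2 (3,0) count=0: revealed 14 new [(0,0) (0,1) (0,2) (1,0) (1,1) (1,2) (2,0) (2,1) (2,2) (3,0) (3,1) (3,2) (4,0) (4,1)] -> total=15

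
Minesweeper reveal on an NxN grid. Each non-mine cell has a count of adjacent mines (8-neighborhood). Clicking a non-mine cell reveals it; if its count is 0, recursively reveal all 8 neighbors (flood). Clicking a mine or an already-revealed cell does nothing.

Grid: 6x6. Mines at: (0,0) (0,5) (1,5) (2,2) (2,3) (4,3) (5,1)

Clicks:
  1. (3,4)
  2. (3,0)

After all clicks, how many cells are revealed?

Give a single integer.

Answer: 9

Derivation:
Click 1 (3,4) count=2: revealed 1 new [(3,4)] -> total=1
Click 2 (3,0) count=0: revealed 8 new [(1,0) (1,1) (2,0) (2,1) (3,0) (3,1) (4,0) (4,1)] -> total=9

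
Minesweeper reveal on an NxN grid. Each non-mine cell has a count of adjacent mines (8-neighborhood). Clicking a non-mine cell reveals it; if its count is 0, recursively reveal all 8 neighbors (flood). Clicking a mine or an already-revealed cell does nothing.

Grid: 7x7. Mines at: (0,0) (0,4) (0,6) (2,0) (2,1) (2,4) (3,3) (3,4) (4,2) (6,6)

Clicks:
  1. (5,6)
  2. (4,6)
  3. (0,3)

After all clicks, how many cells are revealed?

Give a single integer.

Answer: 11

Derivation:
Click 1 (5,6) count=1: revealed 1 new [(5,6)] -> total=1
Click 2 (4,6) count=0: revealed 9 new [(1,5) (1,6) (2,5) (2,6) (3,5) (3,6) (4,5) (4,6) (5,5)] -> total=10
Click 3 (0,3) count=1: revealed 1 new [(0,3)] -> total=11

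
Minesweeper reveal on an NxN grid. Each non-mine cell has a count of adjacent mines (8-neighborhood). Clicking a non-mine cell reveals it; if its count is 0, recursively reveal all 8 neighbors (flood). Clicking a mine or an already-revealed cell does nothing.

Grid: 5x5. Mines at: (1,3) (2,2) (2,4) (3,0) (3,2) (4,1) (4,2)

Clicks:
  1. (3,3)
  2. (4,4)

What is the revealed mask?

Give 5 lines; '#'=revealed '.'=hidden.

Click 1 (3,3) count=4: revealed 1 new [(3,3)] -> total=1
Click 2 (4,4) count=0: revealed 3 new [(3,4) (4,3) (4,4)] -> total=4

Answer: .....
.....
.....
...##
...##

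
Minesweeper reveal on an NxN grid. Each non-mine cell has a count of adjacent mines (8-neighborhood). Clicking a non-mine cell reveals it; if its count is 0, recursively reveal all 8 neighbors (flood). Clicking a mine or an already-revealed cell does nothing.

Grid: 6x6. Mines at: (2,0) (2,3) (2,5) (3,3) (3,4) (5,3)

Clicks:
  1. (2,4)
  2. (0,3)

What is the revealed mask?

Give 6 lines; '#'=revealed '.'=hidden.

Answer: ######
######
....#.
......
......
......

Derivation:
Click 1 (2,4) count=4: revealed 1 new [(2,4)] -> total=1
Click 2 (0,3) count=0: revealed 12 new [(0,0) (0,1) (0,2) (0,3) (0,4) (0,5) (1,0) (1,1) (1,2) (1,3) (1,4) (1,5)] -> total=13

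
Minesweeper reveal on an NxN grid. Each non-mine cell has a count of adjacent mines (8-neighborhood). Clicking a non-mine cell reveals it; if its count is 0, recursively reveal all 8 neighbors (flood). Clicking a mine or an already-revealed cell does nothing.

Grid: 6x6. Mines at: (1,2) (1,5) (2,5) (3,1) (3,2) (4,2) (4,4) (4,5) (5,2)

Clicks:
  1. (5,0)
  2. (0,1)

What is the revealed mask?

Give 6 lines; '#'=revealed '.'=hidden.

Answer: .#....
......
......
......
##....
##....

Derivation:
Click 1 (5,0) count=0: revealed 4 new [(4,0) (4,1) (5,0) (5,1)] -> total=4
Click 2 (0,1) count=1: revealed 1 new [(0,1)] -> total=5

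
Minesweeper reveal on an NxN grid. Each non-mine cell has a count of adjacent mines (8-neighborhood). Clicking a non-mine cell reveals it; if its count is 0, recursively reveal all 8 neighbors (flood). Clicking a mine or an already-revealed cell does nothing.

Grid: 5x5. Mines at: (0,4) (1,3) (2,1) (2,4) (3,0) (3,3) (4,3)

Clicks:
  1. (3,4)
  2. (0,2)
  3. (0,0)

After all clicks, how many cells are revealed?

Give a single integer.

Answer: 7

Derivation:
Click 1 (3,4) count=3: revealed 1 new [(3,4)] -> total=1
Click 2 (0,2) count=1: revealed 1 new [(0,2)] -> total=2
Click 3 (0,0) count=0: revealed 5 new [(0,0) (0,1) (1,0) (1,1) (1,2)] -> total=7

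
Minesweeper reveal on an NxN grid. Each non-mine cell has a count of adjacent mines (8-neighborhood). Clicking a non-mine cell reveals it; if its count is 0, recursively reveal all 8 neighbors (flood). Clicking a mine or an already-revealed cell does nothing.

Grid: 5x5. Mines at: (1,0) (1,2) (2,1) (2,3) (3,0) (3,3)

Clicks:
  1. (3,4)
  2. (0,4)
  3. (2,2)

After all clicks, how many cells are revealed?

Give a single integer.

Answer: 6

Derivation:
Click 1 (3,4) count=2: revealed 1 new [(3,4)] -> total=1
Click 2 (0,4) count=0: revealed 4 new [(0,3) (0,4) (1,3) (1,4)] -> total=5
Click 3 (2,2) count=4: revealed 1 new [(2,2)] -> total=6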